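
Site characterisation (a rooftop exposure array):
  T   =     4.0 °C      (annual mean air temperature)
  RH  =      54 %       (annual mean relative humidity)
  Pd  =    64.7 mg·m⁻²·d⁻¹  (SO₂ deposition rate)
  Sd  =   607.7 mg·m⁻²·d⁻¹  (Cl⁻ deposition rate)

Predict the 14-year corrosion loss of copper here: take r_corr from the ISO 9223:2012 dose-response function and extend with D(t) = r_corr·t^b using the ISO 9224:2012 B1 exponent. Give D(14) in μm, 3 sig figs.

copper: temperature factor f = +0.126·(-6.0) = -0.7560
  Pd branch = 0.0053·Pd^0.26·e^(0.059·RH+f) = 0.178 μm/a
  Cl⁻ term: 0.01025·607.7^0.27·exp(0.036·54+0.049·4.0) = 0.4917
  r_corr = 0.178 + 0.4917 = 0.6697 μm/a
Power-law: D(14) = r_corr · 14^0.667
  D(14) = 0.6697 × 14^0.667 = 0.6697 × 5.814 = 3.894 μm

D(14) = 3.89 μm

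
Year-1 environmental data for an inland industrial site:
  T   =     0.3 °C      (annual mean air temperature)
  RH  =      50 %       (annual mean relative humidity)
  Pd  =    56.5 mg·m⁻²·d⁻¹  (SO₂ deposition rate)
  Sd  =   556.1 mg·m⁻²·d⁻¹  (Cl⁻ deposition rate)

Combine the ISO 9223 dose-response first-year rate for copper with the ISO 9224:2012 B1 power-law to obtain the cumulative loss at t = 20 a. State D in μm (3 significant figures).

copper: f(T) = +0.126·(T−10) [T≤10 °C] = -1.2222
  SO₂ term: 0.0053·56.5^0.26·exp(0.059·50-1.2222) = 0.08515
  Cl⁻ term: 0.01025·556.1^0.27·exp(0.036·50+0.049·0.3) = 0.3468
  sum: 0.08515 + 0.3468 → r_corr = 0.4319 μm/a
Power-law: D(20) = r_corr · 20^0.667
  D(20) = 0.4319 × 20^0.667 = 0.4319 × 7.375 = 3.186 μm

D(20) = 3.19 μm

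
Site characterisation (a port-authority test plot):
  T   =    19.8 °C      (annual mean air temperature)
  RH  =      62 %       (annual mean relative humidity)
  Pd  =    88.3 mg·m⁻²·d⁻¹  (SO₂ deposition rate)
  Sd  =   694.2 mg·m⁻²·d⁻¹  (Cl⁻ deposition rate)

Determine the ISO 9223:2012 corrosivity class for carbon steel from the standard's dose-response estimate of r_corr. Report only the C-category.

C5

carbon steel: T>10 °C ⇒ hinge -0.054·(19.8−10) = -0.5292
  sulphur-dioxide contribution → 37.03 μm/a
  chloride contribution → 100.7 μm/a
  ⇒ r_corr(carbon steel) = 137.7 μm/a
138 μm/a falls in (80, 200] for carbon steel → category C5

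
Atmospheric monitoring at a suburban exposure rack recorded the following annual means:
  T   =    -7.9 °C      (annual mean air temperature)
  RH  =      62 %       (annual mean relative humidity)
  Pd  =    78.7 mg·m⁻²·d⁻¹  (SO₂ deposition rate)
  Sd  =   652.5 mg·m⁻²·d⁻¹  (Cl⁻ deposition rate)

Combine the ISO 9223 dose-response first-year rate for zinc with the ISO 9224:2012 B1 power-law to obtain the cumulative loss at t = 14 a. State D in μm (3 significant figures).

zinc: temperature factor f = +0.038·(-17.9) = -0.6802
  Pd branch = 0.0129·Pd^0.44·e^(0.046·RH+f) = 0.7727 μm/a
  Cl⁻ term: 0.0175·652.5^0.57·exp(0.008·62+0.085·-7.9) = 0.5904
  r_corr = 0.7727 + 0.5904 = 1.363 μm/a
Power-law: D(14) = r_corr · 14^0.813
  D(14) = 1.363 × 14^0.813 = 1.363 × 8.547 = 11.65 μm

D(14) = 11.7 μm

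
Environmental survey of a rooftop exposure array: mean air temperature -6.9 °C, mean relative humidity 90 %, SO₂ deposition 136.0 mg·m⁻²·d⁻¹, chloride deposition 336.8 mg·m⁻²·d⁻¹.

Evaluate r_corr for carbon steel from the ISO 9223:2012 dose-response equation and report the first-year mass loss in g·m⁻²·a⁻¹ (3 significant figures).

r_corr = 523 g·m⁻²·a⁻¹

carbon steel: T≤10 °C ⇒ hinge +0.150·(-6.9−10) = -2.5350
  Pd branch = 1.77·Pd^0.52·e^(0.02·RH+f) = 10.92 μm/a
  Sd branch = 0.102·Sd^0.62·e^(0.033·RH+0.04·T) = 55.66 μm/a
  sum: 10.92 + 55.66 → r_corr = 66.58 μm/a
Convert to mass loss: 66.58 μm/a × 7.85 g/cm³ = 522.7 g·m⁻²·a⁻¹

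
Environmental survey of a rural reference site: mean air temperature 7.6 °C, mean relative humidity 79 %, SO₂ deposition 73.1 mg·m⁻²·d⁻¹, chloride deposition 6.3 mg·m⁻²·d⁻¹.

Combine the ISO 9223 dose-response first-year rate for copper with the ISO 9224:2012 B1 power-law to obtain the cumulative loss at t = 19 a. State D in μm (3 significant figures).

copper: T≤10 °C ⇒ hinge +0.126·(7.6−10) = -0.3024
  sulphur-dioxide contribution → 1.264 μm/a
  chloride contribution → 0.4202 μm/a
  total first-year rate 1.684 μm/a
Power-law: D(19) = r_corr · 19^0.667
  D(19) = 1.684 × 19^0.667 = 1.684 × 7.127 = 12 μm

D(19) = 12.0 μm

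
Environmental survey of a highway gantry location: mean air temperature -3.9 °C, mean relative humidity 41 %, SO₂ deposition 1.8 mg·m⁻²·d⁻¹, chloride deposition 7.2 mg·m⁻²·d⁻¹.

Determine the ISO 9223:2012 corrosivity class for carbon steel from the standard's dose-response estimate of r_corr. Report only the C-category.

C2

carbon steel: temperature factor f = +0.150·(-13.9) = -2.0850
  Pd branch = 1.77·Pd^0.52·e^(0.02·RH+f) = 0.6782 μm/a
  Sd branch = 0.102·Sd^0.62·e^(0.033·RH+0.04·T) = 1.148 μm/a
  sum: 0.6782 + 1.148 → r_corr = 1.826 μm/a
Category bounds: 1.3…25 μm/a bracket r_corr ⇒ C2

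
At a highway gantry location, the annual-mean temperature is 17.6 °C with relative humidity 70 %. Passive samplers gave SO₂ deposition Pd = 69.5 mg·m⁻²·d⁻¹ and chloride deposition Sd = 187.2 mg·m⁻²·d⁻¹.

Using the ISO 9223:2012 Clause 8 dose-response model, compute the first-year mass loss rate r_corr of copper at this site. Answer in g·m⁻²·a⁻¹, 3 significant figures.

copper: temperature factor f = -0.080·(7.6) = -0.6080
  SO₂ term: 0.0053·69.5^0.26·exp(0.059·70-0.6080) = 0.5405
  Sd branch = 0.01025·Sd^0.27·e^(0.036·RH+0.049·T) = 1.239 μm/a
  r_corr = 0.5405 + 1.239 = 1.78 μm/a
Convert to mass loss: 1.78 μm/a × 8.96 g/cm³ = 15.95 g·m⁻²·a⁻¹

r_corr = 15.9 g·m⁻²·a⁻¹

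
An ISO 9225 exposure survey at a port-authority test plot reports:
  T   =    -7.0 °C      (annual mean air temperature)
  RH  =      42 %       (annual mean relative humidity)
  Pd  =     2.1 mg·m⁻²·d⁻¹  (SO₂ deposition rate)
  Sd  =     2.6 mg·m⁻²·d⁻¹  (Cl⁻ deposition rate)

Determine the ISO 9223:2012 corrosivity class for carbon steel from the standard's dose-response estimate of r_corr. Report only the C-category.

carbon steel: f(T) = +0.150·(T−10) [T≤10 °C] = -2.5500
  SO₂ term: 1.77·2.1^0.52·exp(0.02·42-2.5500) = 0.4709
  Cl⁻ term: 0.102·2.6^0.62·exp(0.033·42+0.04·-7.0) = 0.5575
  r_corr = 0.4709 + 0.5575 = 1.028 μm/a
1.03 μm/a falls in (0, 1.3] for carbon steel → category C1

C1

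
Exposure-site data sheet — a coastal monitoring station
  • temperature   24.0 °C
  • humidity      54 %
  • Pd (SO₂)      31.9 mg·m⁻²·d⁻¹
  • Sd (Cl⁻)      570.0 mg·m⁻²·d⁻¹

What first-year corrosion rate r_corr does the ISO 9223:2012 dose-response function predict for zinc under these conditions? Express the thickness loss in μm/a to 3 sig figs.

zinc: f(T) = -0.071·(T−10) [T>10 °C] = -0.9940
  Pd branch = 0.0129·Pd^0.44·e^(0.046·RH+f) = 0.2626 μm/a
  Sd branch = 0.0175·Sd^0.57·e^(0.008·RH+0.085·T) = 7.717 μm/a
  r_corr = 0.2626 + 7.717 = 7.98 μm/a

r_corr = 7.98 μm/a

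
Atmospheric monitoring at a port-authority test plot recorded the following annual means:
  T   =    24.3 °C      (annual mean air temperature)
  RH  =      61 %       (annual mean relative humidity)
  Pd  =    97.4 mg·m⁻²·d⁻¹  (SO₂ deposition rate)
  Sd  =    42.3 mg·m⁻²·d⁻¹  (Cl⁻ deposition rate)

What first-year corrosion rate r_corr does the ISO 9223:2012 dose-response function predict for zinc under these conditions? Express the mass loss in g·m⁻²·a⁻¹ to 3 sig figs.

r_corr = 17.7 g·m⁻²·a⁻¹

zinc: temperature factor f = -0.071·(14.3) = -1.0153
  SO₂ term: 0.0129·97.4^0.44·exp(0.046·61-1.0153) = 0.5798
  Sd branch = 0.0175·Sd^0.57·e^(0.008·RH+0.085·T) = 1.901 μm/a
  sum: 0.5798 + 1.901 → r_corr = 2.481 μm/a
Convert to mass loss: 2.481 μm/a × 7.14 g/cm³ = 17.71 g·m⁻²·a⁻¹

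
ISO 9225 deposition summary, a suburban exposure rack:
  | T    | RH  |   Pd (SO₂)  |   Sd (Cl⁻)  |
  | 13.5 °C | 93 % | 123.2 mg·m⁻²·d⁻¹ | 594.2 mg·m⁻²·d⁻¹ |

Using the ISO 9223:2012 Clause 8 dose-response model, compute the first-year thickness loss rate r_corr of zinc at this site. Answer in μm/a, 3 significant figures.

r_corr = 10.5 μm/a

zinc: T>10 °C ⇒ hinge -0.071·(13.5−10) = -0.2485
  sulphur-dioxide contribution → 6.032 μm/a
  chloride contribution → 4.422 μm/a
  ⇒ r_corr(zinc) = 10.45 μm/a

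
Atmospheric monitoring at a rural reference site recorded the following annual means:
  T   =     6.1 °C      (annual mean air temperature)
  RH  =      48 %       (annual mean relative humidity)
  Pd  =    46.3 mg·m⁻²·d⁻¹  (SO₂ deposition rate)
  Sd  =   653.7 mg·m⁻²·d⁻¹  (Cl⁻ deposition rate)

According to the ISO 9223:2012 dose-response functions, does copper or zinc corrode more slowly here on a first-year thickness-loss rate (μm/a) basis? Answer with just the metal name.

copper: T≤10 °C ⇒ hinge +0.126·(6.1−10) = -0.4914
  Pd branch = 0.0053·Pd^0.26·e^(0.059·RH+f) = 0.1492 μm/a
  Cl⁻ term: 0.01025·653.7^0.27·exp(0.036·48+0.049·6.1) = 0.4479
  r_corr = 0.1492 + 0.4479 = 0.5971 μm/a
zinc: f(T) = +0.038·(T−10) [T≤10 °C] = -0.1482
  Pd branch = 0.0129·Pd^0.44·e^(0.046·RH+f) = 0.547 μm/a
  Sd branch = 0.0175·Sd^0.57·e^(0.008·RH+0.085·T) = 1.737 μm/a
  sum: 0.547 + 1.737 → r_corr = 2.284 μm/a
Ordering by μm/a: zinc (2.28) > copper (0.597)

copper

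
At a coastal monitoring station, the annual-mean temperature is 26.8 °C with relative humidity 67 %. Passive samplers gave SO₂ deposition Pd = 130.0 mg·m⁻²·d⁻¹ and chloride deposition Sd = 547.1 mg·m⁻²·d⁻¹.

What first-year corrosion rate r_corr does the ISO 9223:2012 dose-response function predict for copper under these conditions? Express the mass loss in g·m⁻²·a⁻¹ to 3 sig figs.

copper: f(T) = -0.080·(T−10) [T>10 °C] = -1.3440
  SO₂ term: 0.0053·130.0^0.26·exp(0.059·67-1.3440) = 0.2553
  Cl⁻ term: 0.01025·547.1^0.27·exp(0.036·67+0.049·26.8) = 2.333
  r_corr = 0.2553 + 2.333 = 2.588 μm/a
Convert to mass loss: 2.588 μm/a × 8.96 g/cm³ = 23.19 g·m⁻²·a⁻¹

r_corr = 23.2 g·m⁻²·a⁻¹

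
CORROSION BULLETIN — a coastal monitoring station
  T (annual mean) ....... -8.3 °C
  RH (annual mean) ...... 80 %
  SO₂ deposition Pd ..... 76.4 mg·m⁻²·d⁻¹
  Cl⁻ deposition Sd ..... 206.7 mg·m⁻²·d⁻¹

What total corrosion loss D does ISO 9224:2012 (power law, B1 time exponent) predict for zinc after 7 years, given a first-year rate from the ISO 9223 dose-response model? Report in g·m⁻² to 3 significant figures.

zinc: temperature factor f = +0.038·(-18.3) = -0.6954
  SO₂ term: 0.0129·76.4^0.44·exp(0.046·80-0.6954) = 1.719
  Cl⁻ term: 0.0175·206.7^0.57·exp(0.008·80+0.085·-8.3) = 0.3422
  sum: 1.719 + 0.3422 → r_corr = 2.062 μm/a
Power-law: D(7) = r_corr · 7^0.813
  D(7) = 2.062 × 7^0.813 = 2.062 × 4.865 = 10.03 μm
  Mass loss = 10.03 μm × 7.14 g/cm³ = 71.61 g·m⁻²

D(7) = 71.6 g·m⁻²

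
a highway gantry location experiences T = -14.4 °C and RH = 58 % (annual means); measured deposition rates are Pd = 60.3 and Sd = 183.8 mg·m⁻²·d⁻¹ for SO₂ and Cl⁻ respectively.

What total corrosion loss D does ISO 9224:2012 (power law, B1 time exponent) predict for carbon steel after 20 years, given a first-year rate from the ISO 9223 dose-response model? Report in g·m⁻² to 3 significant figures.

D(20) = 417 g·m⁻²

carbon steel: T≤10 °C ⇒ hinge +0.150·(-14.4−10) = -3.6600
  Pd branch = 1.77·Pd^0.52·e^(0.02·RH+f) = 1.225 μm/a
  Sd branch = 0.102·Sd^0.62·e^(0.033·RH+0.04·T) = 9.853 μm/a
  sum: 1.225 + 9.853 → r_corr = 11.08 μm/a
Power-law: D(20) = r_corr · 20^0.523
  D(20) = 11.08 × 20^0.523 = 11.08 × 4.791 = 53.08 μm
  Mass loss = 53.08 μm × 7.85 g/cm³ = 416.6 g·m⁻²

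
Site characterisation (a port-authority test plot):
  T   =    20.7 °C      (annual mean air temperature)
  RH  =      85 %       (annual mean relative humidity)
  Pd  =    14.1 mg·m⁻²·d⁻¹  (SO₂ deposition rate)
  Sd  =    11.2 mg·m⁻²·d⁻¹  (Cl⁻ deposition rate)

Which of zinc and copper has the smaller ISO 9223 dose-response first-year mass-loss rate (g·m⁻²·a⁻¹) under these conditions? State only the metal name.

zinc

zinc: temperature factor f = -0.071·(10.7) = -0.7597
  Pd branch = 0.0129·Pd^0.44·e^(0.046·RH+f) = 0.9647 μm/a
  Cl⁻ term: 0.0175·11.2^0.57·exp(0.008·85+0.085·20.7) = 0.7953
  r_corr = 0.9647 + 0.7953 = 1.76 μm/a
  mass loss = 1.76 μm/a × 7.14 g/cm³ = 12.57 g·m⁻²·a⁻¹
copper: f(T) = -0.080·(T−10) [T>10 °C] = -0.8560
  SO₂ term: 0.0053·14.1^0.26·exp(0.059·85-0.8560) = 0.675
  Cl⁻ term: 0.01025·11.2^0.27·exp(0.036·85+0.049·20.7) = 1.157
  sum: 0.675 + 1.157 → r_corr = 1.832 μm/a
  mass loss = 1.832 μm/a × 8.96 g/cm³ = 16.42 g·m⁻²·a⁻¹
Ordering by g·m⁻²·a⁻¹: copper (16.4) > zinc (12.6)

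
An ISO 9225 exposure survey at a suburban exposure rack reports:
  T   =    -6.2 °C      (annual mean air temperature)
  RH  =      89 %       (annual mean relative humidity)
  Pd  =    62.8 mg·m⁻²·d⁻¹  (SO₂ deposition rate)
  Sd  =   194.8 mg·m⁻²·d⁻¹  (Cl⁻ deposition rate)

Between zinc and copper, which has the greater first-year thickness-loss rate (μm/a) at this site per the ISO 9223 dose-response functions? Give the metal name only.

zinc: temperature factor f = +0.038·(-16.2) = -0.6156
  sulphur-dioxide contribution → 2.584 μm/a
  chloride contribution → 0.4251 μm/a
  ⇒ r_corr(zinc) = 3.009 μm/a
copper: T≤10 °C ⇒ hinge +0.126·(-6.2−10) = -2.0412
  sulphur-dioxide contribution → 0.3853 μm/a
  chloride contribution → 0.7735 μm/a
  ⇒ r_corr(copper) = 1.159 μm/a
Ordering by μm/a: zinc (3.01) > copper (1.16)

zinc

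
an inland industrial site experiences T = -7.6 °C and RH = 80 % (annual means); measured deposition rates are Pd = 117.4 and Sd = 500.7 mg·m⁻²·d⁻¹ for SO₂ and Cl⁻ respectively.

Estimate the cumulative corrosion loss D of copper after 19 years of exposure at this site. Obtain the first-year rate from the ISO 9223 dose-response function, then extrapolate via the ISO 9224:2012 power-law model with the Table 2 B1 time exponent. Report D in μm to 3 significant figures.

D(19) = 6.40 μm

copper: f(T) = +0.126·(T−10) [T≤10 °C] = -2.2176
  SO₂ term: 0.0053·117.4^0.26·exp(0.059·80-2.2176) = 0.2234
  Sd branch = 0.01025·Sd^0.27·e^(0.036·RH+0.049·T) = 0.674 μm/a
  r_corr = 0.2234 + 0.674 = 0.8974 μm/a
Power-law: D(19) = r_corr · 19^0.667
  D(19) = 0.8974 × 19^0.667 = 0.8974 × 7.127 = 6.396 μm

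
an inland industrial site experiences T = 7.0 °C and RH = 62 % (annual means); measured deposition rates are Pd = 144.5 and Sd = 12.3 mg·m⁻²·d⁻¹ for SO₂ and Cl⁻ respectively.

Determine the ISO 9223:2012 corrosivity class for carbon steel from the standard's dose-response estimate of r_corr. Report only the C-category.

C4

carbon steel: T≤10 °C ⇒ hinge +0.150·(7.0−10) = -0.4500
  Pd branch = 1.77·Pd^0.52·e^(0.02·RH+f) = 51.78 μm/a
  Sd branch = 0.102·Sd^0.62·e^(0.033·RH+0.04·T) = 4.949 μm/a
  r_corr = 51.78 + 4.949 = 56.73 μm/a
56.7 μm/a falls in (50, 80] for carbon steel → category C4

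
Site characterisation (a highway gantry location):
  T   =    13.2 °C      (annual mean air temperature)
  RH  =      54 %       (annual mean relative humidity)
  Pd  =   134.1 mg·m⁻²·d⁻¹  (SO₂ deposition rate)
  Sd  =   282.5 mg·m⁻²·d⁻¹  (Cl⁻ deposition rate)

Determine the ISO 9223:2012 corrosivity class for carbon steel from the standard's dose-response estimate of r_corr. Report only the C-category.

carbon steel: T>10 °C ⇒ hinge -0.054·(13.2−10) = -0.1728
  sulphur-dioxide contribution → 56.01 μm/a
  chloride contribution → 34 μm/a
  ⇒ r_corr(carbon steel) = 90 μm/a
Category bounds: 80…200 μm/a bracket r_corr ⇒ C5

C5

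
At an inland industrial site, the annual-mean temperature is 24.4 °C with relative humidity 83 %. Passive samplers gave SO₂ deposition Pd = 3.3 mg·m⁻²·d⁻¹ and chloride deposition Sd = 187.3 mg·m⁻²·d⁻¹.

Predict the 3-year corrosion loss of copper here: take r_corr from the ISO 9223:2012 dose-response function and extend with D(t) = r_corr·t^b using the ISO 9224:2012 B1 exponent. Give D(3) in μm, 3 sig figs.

copper: T>10 °C ⇒ hinge -0.080·(24.4−10) = -1.1520
  Pd branch = 0.0053·Pd^0.26·e^(0.059·RH+f) = 0.3059 μm/a
  Cl⁻ term: 0.01025·187.3^0.27·exp(0.036·83+0.049·24.4) = 2.762
  sum: 0.3059 + 2.762 → r_corr = 3.068 μm/a
ISO 9224: D(t) = r_corr · t^b with b = 0.667 (copper, B1)
  D(3) = 3.068 × 3^0.667 = 3.068 × 2.081 = 6.384 μm

D(3) = 6.38 μm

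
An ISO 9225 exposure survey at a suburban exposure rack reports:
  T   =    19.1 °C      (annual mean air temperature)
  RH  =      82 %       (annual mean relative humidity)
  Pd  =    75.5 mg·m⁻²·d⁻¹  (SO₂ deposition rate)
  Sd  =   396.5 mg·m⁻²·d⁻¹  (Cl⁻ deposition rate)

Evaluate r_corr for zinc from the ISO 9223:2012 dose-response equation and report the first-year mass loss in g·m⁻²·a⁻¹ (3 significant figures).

zinc: T>10 °C ⇒ hinge -0.071·(19.1−10) = -0.6461
  Pd branch = 0.0129·Pd^0.44·e^(0.046·RH+f) = 1.97 μm/a
  Cl⁻ term: 0.0175·396.5^0.57·exp(0.008·82+0.085·19.1) = 5.176
  r_corr = 1.97 + 5.176 = 7.146 μm/a
Convert to mass loss: 7.146 μm/a × 7.14 g/cm³ = 51.02 g·m⁻²·a⁻¹

r_corr = 51.0 g·m⁻²·a⁻¹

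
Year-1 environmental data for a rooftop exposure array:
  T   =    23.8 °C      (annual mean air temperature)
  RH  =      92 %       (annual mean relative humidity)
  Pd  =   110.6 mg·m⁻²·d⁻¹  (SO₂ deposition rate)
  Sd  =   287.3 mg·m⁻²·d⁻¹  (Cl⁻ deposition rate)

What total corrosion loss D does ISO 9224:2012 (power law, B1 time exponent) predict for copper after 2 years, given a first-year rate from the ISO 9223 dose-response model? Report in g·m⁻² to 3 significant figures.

D(2) = 78.6 g·m⁻²

copper: temperature factor f = -0.080·(13.8) = -1.1040
  sulphur-dioxide contribution → 1.36 μm/a
  chloride contribution → 4.162 μm/a
  ⇒ r_corr(copper) = 5.522 μm/a
ISO 9224: D(t) = r_corr · t^b with b = 0.667 (copper, B1)
  D(2) = 5.522 × 2^0.667 = 5.522 × 1.588 = 8.768 μm
  Mass loss = 8.768 μm × 8.96 g/cm³ = 78.56 g·m⁻²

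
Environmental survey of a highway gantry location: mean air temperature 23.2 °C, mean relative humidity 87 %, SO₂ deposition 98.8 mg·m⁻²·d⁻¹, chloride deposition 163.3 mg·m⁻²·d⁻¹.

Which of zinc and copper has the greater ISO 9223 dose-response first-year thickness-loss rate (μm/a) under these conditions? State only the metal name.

zinc: f(T) = -0.071·(T−10) [T>10 °C] = -0.9372
  sulphur-dioxide contribution → 2.086 μm/a
  chloride contribution → 4.604 μm/a
  ⇒ r_corr(zinc) = 6.69 μm/a
copper: f(T) = -0.080·(T−10) [T>10 °C] = -1.0560
  sulphur-dioxide contribution → 1.032 μm/a
  chloride contribution → 2.898 μm/a
  ⇒ r_corr(copper) = 3.93 μm/a
Ordering by μm/a: zinc (6.69) > copper (3.93)

zinc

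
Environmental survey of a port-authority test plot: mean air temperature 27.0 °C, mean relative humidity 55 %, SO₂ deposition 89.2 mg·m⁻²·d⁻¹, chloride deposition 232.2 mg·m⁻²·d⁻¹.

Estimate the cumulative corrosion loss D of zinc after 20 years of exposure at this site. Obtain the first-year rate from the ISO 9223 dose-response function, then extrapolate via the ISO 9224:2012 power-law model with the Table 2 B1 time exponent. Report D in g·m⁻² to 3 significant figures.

D(20) = 519 g·m⁻²

zinc: T>10 °C ⇒ hinge -0.071·(27.0−10) = -1.2070
  sulphur-dioxide contribution → 0.3494 μm/a
  chloride contribution → 6.017 μm/a
  total first-year rate 6.366 μm/a
Power-law: D(20) = r_corr · 20^0.813
  D(20) = 6.366 × 20^0.813 = 6.366 × 11.42 = 72.72 μm
  Mass loss = 72.72 μm × 7.14 g/cm³ = 519.2 g·m⁻²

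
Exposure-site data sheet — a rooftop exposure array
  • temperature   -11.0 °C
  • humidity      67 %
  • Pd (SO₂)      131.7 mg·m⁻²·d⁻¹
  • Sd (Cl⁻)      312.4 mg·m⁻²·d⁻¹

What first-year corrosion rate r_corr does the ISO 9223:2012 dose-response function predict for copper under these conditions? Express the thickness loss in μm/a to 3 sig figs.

copper: f(T) = +0.126·(T−10) [T≤10 °C] = -2.6460
  SO₂ term: 0.0053·131.7^0.26·exp(0.059·67-2.6460) = 0.06966
  Cl⁻ term: 0.01025·312.4^0.27·exp(0.036·67+0.049·-11.0) = 0.3146
  sum: 0.06966 + 0.3146 → r_corr = 0.3842 μm/a

r_corr = 0.384 μm/a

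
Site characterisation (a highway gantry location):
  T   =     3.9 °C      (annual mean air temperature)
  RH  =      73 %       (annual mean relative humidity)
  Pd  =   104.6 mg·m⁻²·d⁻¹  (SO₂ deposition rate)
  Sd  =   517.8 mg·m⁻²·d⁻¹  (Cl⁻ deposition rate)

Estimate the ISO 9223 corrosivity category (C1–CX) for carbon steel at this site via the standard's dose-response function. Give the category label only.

carbon steel: T≤10 °C ⇒ hinge +0.150·(3.9−10) = -0.9150
  sulphur-dioxide contribution → 34.26 μm/a
  chloride contribution → 63.88 μm/a
  ⇒ r_corr(carbon steel) = 98.14 μm/a
Category bounds: 80…200 μm/a bracket r_corr ⇒ C5

C5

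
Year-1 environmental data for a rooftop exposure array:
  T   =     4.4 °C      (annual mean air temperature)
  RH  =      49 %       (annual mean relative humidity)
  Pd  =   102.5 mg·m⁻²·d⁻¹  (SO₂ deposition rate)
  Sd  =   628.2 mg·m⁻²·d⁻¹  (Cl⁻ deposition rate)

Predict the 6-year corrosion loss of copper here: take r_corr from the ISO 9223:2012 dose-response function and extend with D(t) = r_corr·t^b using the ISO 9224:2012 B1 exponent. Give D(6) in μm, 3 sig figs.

D(6) = 1.92 μm

copper: T≤10 °C ⇒ hinge +0.126·(4.4−10) = -0.7056
  Pd branch = 0.0053·Pd^0.26·e^(0.059·RH+f) = 0.1571 μm/a
  Cl⁻ term: 0.01025·628.2^0.27·exp(0.036·49+0.049·4.4) = 0.4226
  sum: 0.1571 + 0.4226 → r_corr = 0.5797 μm/a
Power-law: D(6) = r_corr · 6^0.667
  D(6) = 0.5797 × 6^0.667 = 0.5797 × 3.304 = 1.915 μm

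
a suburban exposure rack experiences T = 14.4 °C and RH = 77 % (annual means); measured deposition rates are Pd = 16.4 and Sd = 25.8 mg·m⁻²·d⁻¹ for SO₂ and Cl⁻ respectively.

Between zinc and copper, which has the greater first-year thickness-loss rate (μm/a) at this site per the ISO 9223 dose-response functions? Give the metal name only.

zinc: f(T) = -0.071·(T−10) [T>10 °C] = -0.3124
  Pd branch = 0.0129·Pd^0.44·e^(0.046·RH+f) = 1.116 μm/a
  Cl⁻ term: 0.0175·25.8^0.57·exp(0.008·77+0.085·14.4) = 0.7027
  r_corr = 1.116 + 0.7027 = 1.819 μm/a
copper: T>10 °C ⇒ hinge -0.080·(14.4−10) = -0.3520
  Pd branch = 0.0053·Pd^0.26·e^(0.059·RH+f) = 0.7249 μm/a
  Sd branch = 0.01025·Sd^0.27·e^(0.036·RH+0.049·T) = 0.7983 μm/a
  r_corr = 0.7249 + 0.7983 = 1.523 μm/a
Ordering by μm/a: zinc (1.82) > copper (1.52)

zinc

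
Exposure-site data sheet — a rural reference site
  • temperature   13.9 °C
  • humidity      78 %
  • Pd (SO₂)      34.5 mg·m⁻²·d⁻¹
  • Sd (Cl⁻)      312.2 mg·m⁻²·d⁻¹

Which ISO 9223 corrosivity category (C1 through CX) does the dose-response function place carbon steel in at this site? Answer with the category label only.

C5

carbon steel: f(T) = -0.054·(T−10) [T>10 °C] = -0.2106
  SO₂ term: 1.77·34.5^0.52·exp(0.02·78-0.2106) = 43.02
  Sd branch = 0.102·Sd^0.62·e^(0.033·RH+0.04·T) = 82.13 μm/a
  r_corr = 43.02 + 82.13 = 125.1 μm/a
ISO 9223 Table 2 (carbon steel): 80 < 125 ≤ 200 μm/a ⇒ C5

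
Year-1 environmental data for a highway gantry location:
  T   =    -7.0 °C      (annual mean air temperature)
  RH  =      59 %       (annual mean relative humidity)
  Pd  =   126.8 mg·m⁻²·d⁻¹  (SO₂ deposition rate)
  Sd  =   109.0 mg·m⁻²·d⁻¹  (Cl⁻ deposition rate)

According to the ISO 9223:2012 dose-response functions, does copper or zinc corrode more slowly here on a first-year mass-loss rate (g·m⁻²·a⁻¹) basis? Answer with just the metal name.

copper

copper: f(T) = +0.126·(T−10) [T≤10 °C] = -2.1420
  SO₂ term: 0.0053·126.8^0.26·exp(0.059·59-2.1420) = 0.07122
  Sd branch = 0.01025·Sd^0.27·e^(0.036·RH+0.049·T) = 0.2159 μm/a
  r_corr = 0.07122 + 0.2159 = 0.2871 μm/a
  mass loss = 0.2871 μm/a × 8.96 g/cm³ = 2.573 g·m⁻²·a⁻¹
zinc: T≤10 °C ⇒ hinge +0.038·(-7.0−10) = -0.6460
  SO₂ term: 0.0129·126.8^0.44·exp(0.046·59-0.6460) = 0.8592
  Sd branch = 0.0175·Sd^0.57·e^(0.008·RH+0.085·T) = 0.2244 μm/a
  r_corr = 0.8592 + 0.2244 = 1.084 μm/a
  mass loss = 1.084 μm/a × 7.14 g/cm³ = 7.736 g·m⁻²·a⁻¹
Ordering by g·m⁻²·a⁻¹: zinc (7.74) > copper (2.57)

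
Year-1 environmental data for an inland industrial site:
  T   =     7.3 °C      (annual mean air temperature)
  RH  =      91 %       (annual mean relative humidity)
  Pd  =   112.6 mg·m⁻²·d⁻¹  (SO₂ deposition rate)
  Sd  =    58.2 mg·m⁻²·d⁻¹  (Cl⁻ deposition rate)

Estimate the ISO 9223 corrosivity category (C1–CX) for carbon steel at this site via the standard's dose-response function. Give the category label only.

C5

carbon steel: temperature factor f = +0.150·(-2.7) = -0.4050
  sulphur-dioxide contribution → 84.98 μm/a
  chloride contribution → 34.19 μm/a
  total first-year rate 119.2 μm/a
119 μm/a falls in (80, 200] for carbon steel → category C5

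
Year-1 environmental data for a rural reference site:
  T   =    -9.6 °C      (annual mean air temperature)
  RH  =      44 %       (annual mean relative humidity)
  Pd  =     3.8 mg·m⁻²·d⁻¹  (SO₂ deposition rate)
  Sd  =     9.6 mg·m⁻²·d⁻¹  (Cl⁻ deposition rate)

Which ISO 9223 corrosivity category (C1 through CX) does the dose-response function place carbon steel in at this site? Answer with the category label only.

C2

carbon steel: temperature factor f = +0.150·(-19.6) = -2.9400
  sulphur-dioxide contribution → 0.4517 μm/a
  chloride contribution → 1.206 μm/a
  ⇒ r_corr(carbon steel) = 1.658 μm/a
1.66 μm/a falls in (1.3, 25] for carbon steel → category C2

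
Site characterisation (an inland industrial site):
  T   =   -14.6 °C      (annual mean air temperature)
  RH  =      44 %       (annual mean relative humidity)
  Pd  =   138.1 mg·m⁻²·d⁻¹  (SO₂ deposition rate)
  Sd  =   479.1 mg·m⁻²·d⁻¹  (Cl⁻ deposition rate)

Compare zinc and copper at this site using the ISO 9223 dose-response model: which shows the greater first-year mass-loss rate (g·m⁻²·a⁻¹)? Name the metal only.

zinc

zinc: T≤10 °C ⇒ hinge +0.038·(-14.6−10) = -0.9348
  sulphur-dioxide contribution → 0.3352 μm/a
  chloride contribution → 0.2425 μm/a
  ⇒ r_corr(zinc) = 0.5777 μm/a
  mass loss = 0.5777 μm/a × 7.14 g/cm³ = 4.125 g·m⁻²·a⁻¹
copper: f(T) = +0.126·(T−10) [T≤10 °C] = -3.0996
  sulphur-dioxide contribution → 0.01153 μm/a
  chloride contribution → 0.1293 μm/a
  total first-year rate 0.1409 μm/a
  mass loss = 0.1409 μm/a × 8.96 g/cm³ = 1.262 g·m⁻²·a⁻¹
Ordering by g·m⁻²·a⁻¹: zinc (4.13) > copper (1.26)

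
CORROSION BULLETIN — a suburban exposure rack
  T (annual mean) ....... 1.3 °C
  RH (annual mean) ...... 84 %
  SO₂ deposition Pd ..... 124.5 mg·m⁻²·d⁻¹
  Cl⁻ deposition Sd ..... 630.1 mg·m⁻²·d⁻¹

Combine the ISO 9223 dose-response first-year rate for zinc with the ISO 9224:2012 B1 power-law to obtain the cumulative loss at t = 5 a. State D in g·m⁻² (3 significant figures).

zinc: f(T) = +0.038·(T−10) [T≤10 °C] = -0.3306
  Pd branch = 0.0129·Pd^0.44·e^(0.046·RH+f) = 3.69 μm/a
  Sd branch = 0.0175·Sd^0.57·e^(0.008·RH+0.085·T) = 1.508 μm/a
  sum: 3.69 + 1.508 → r_corr = 5.198 μm/a
ISO 9224: D(t) = r_corr · t^b with b = 0.813 (zinc, B1)
  D(5) = 5.198 × 5^0.813 = 5.198 × 3.701 = 19.24 μm
  Mass loss = 19.24 μm × 7.14 g/cm³ = 137.3 g·m⁻²

D(5) = 137 g·m⁻²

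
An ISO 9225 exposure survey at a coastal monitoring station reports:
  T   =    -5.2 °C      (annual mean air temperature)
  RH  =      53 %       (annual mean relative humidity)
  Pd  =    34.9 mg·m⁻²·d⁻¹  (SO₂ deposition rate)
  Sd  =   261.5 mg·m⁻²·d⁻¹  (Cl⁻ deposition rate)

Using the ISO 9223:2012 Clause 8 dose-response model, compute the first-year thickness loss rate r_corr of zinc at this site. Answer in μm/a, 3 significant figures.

zinc: f(T) = +0.038·(T−10) [T≤10 °C] = -0.5776
  Pd branch = 0.0129·Pd^0.44·e^(0.046·RH+f) = 0.3957 μm/a
  Sd branch = 0.0175·Sd^0.57·e^(0.008·RH+0.085·T) = 0.4104 μm/a
  r_corr = 0.3957 + 0.4104 = 0.8061 μm/a

r_corr = 0.806 μm/a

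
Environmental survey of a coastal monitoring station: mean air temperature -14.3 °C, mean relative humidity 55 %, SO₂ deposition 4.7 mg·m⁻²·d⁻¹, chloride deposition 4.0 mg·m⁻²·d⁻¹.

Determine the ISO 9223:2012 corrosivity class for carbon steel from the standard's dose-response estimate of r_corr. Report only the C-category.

carbon steel: f(T) = +0.150·(T−10) [T≤10 °C] = -3.6450
  SO₂ term: 1.77·4.7^0.52·exp(0.02·55-3.6450) = 0.3106
  Cl⁻ term: 0.102·4.0^0.62·exp(0.033·55+0.04·-14.3) = 0.835
  sum: 0.3106 + 0.835 → r_corr = 1.146 μm/a
1.15 μm/a falls in (0, 1.3] for carbon steel → category C1

C1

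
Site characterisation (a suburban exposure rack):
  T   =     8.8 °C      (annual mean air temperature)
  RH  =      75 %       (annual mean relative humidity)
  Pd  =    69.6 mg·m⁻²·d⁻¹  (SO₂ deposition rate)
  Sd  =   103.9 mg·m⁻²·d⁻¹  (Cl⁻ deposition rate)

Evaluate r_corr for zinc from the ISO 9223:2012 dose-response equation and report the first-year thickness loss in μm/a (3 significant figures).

r_corr = 3.46 μm/a

zinc: temperature factor f = +0.038·(-1.2) = -0.0456
  sulphur-dioxide contribution → 2.511 μm/a
  chloride contribution → 0.9505 μm/a
  ⇒ r_corr(zinc) = 3.461 μm/a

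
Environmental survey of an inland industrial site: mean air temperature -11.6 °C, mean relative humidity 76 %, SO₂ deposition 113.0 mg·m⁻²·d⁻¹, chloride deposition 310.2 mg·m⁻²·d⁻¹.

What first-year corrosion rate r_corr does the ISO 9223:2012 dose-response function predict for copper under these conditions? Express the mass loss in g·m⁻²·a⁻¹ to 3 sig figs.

r_corr = 4.72 g·m⁻²·a⁻¹

copper: temperature factor f = +0.126·(-21.6) = -2.7216
  Pd branch = 0.0053·Pd^0.26·e^(0.059·RH+f) = 0.1056 μm/a
  Cl⁻ term: 0.01025·310.2^0.27·exp(0.036·76+0.049·-11.6) = 0.4215
  r_corr = 0.1056 + 0.4215 = 0.5271 μm/a
Convert to mass loss: 0.5271 μm/a × 8.96 g/cm³ = 4.723 g·m⁻²·a⁻¹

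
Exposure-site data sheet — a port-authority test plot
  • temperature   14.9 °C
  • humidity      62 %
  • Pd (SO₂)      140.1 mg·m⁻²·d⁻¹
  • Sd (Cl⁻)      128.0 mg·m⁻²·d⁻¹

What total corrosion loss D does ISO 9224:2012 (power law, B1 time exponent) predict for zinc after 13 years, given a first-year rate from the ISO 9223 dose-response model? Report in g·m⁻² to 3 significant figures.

zinc: T>10 °C ⇒ hinge -0.071·(14.9−10) = -0.3479
  SO₂ term: 0.0129·140.1^0.44·exp(0.046·62-0.3479) = 1.388
  Sd branch = 0.0175·Sd^0.57·e^(0.008·RH+0.085·T) = 1.62 μm/a
  sum: 1.388 + 1.62 → r_corr = 3.009 μm/a
ISO 9224: D(t) = r_corr · t^b with b = 0.813 (zinc, B1)
  D(13) = 3.009 × 13^0.813 = 3.009 × 8.047 = 24.21 μm
  Mass loss = 24.21 μm × 7.14 g/cm³ = 172.9 g·m⁻²

D(13) = 173 g·m⁻²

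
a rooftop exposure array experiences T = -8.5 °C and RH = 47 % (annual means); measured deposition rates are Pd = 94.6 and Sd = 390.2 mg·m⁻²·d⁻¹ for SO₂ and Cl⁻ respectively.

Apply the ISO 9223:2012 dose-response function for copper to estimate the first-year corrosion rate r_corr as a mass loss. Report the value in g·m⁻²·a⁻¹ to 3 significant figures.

r_corr = 1.89 g·m⁻²·a⁻¹

copper: f(T) = +0.126·(T−10) [T≤10 °C] = -2.3310
  sulphur-dioxide contribution → 0.02691 μm/a
  chloride contribution → 0.1838 μm/a
  total first-year rate 0.2107 μm/a
Convert to mass loss: 0.2107 μm/a × 8.96 g/cm³ = 1.888 g·m⁻²·a⁻¹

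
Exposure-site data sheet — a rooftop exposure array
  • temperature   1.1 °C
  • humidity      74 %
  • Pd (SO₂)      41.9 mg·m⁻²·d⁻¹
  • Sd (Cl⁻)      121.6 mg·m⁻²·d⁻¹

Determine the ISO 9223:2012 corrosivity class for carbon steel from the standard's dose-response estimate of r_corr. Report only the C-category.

C3

carbon steel: f(T) = +0.150·(T−10) [T≤10 °C] = -1.3350
  SO₂ term: 1.77·41.9^0.52·exp(0.02·74-1.3350) = 14.27
  Cl⁻ term: 0.102·121.6^0.62·exp(0.033·74+0.04·1.1) = 24.04
  r_corr = 14.27 + 24.04 = 38.31 μm/a
Category bounds: 25…50 μm/a bracket r_corr ⇒ C3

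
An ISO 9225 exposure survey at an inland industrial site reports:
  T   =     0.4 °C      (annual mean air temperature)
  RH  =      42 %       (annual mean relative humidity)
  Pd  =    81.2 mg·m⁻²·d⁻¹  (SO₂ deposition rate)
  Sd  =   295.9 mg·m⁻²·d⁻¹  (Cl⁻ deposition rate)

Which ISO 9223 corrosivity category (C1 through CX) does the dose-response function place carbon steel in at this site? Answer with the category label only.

C2

carbon steel: f(T) = +0.150·(T−10) [T≤10 °C] = -1.4400
  sulphur-dioxide contribution → 9.558 μm/a
  chloride contribution → 14.11 μm/a
  total first-year rate 23.67 μm/a
23.7 μm/a falls in (1.3, 25] for carbon steel → category C2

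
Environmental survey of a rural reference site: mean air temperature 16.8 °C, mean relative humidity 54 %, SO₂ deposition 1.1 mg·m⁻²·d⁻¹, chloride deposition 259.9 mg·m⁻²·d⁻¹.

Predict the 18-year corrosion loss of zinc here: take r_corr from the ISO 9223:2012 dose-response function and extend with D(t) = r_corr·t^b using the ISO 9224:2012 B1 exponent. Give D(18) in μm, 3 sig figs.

D(18) = 29.1 μm

zinc: T>10 °C ⇒ hinge -0.071·(16.8−10) = -0.4828
  sulphur-dioxide contribution → 0.09952 μm/a
  chloride contribution → 2.675 μm/a
  ⇒ r_corr(zinc) = 2.774 μm/a
Long-term exponent b (ISO 9224 Table 2, B1) = 0.813
  D(18) = 2.774 × 18^0.813 = 2.774 × 10.48 = 29.08 μm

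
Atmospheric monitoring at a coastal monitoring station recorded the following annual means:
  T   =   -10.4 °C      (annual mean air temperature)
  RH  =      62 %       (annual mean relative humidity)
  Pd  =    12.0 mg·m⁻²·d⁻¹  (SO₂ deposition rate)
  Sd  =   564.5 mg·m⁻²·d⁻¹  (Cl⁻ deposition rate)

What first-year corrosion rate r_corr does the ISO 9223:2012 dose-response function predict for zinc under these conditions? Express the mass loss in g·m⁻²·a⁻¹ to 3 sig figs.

r_corr = 5.33 g·m⁻²·a⁻¹

zinc: temperature factor f = +0.038·(-20.4) = -0.7752
  Pd branch = 0.0129·Pd^0.44·e^(0.046·RH+f) = 0.3072 μm/a
  Cl⁻ term: 0.0175·564.5^0.57·exp(0.008·62+0.085·-10.4) = 0.4395
  r_corr = 0.3072 + 0.4395 = 0.7467 μm/a
Convert to mass loss: 0.7467 μm/a × 7.14 g/cm³ = 5.331 g·m⁻²·a⁻¹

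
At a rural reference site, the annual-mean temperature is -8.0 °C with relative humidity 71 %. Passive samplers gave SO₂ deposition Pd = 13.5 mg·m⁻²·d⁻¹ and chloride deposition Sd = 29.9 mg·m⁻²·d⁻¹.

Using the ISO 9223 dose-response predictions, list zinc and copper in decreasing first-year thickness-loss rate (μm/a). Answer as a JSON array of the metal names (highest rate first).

zinc: f(T) = +0.038·(T−10) [T≤10 °C] = -0.6840
  SO₂ term: 0.0129·13.5^0.44·exp(0.046·71-0.6840) = 0.5361
  Sd branch = 0.0175·Sd^0.57·e^(0.008·RH+0.085·T) = 0.1085 μm/a
  r_corr = 0.5361 + 0.1085 = 0.6447 μm/a
copper: f(T) = +0.126·(T−10) [T≤10 °C] = -2.2680
  Pd branch = 0.0053·Pd^0.26·e^(0.059·RH+f) = 0.07119 μm/a
  Cl⁻ term: 0.01025·29.9^0.27·exp(0.036·71+0.049·-8.0) = 0.2233
  r_corr = 0.07119 + 0.2233 = 0.2945 μm/a
Ordering by μm/a: zinc (0.645) > copper (0.295)

["zinc", "copper"]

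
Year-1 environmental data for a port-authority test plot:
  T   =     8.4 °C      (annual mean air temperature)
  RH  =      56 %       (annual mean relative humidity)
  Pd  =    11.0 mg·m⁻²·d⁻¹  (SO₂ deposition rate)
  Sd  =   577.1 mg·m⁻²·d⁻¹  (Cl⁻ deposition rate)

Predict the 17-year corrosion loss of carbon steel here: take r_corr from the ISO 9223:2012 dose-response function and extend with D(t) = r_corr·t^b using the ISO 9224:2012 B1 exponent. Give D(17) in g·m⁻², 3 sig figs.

carbon steel: f(T) = +0.150·(T−10) [T≤10 °C] = -0.2400
  sulphur-dioxide contribution → 14.85 μm/a
  chloride contribution → 46.67 μm/a
  ⇒ r_corr(carbon steel) = 61.52 μm/a
Power-law: D(17) = r_corr · 17^0.523
  D(17) = 61.52 × 17^0.523 = 61.52 × 4.401 = 270.7 μm
  Mass loss = 270.7 μm × 7.85 g/cm³ = 2125 g·m⁻²

D(17) = 2.13e+03 g·m⁻²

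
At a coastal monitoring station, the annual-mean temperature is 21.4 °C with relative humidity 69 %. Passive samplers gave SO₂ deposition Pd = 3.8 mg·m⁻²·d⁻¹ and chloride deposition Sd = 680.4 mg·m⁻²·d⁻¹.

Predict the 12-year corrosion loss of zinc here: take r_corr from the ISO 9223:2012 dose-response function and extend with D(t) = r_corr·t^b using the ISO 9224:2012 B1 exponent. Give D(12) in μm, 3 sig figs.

zinc: f(T) = -0.071·(T−10) [T>10 °C] = -0.8094
  SO₂ term: 0.0129·3.8^0.44·exp(0.046·69-0.8094) = 0.247
  Sd branch = 0.0175·Sd^0.57·e^(0.008·RH+0.085·T) = 7.717 μm/a
  sum: 0.247 + 7.717 → r_corr = 7.964 μm/a
ISO 9224: D(t) = r_corr · t^b with b = 0.813 (zinc, B1)
  D(12) = 7.964 × 12^0.813 = 7.964 × 7.54 = 60.05 μm

D(12) = 60.0 μm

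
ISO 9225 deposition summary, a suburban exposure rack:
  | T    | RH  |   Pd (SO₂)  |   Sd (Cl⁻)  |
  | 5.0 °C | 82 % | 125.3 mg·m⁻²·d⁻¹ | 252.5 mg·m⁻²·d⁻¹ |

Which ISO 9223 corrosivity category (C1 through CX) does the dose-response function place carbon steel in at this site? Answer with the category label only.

C5

carbon steel: f(T) = +0.150·(T−10) [T≤10 °C] = -0.7500
  SO₂ term: 1.77·125.3^0.52·exp(0.02·82-0.7500) = 53.14
  Cl⁻ term: 0.102·252.5^0.62·exp(0.033·82+0.04·5.0) = 57.55
  r_corr = 53.14 + 57.55 = 110.7 μm/a
Category bounds: 80…200 μm/a bracket r_corr ⇒ C5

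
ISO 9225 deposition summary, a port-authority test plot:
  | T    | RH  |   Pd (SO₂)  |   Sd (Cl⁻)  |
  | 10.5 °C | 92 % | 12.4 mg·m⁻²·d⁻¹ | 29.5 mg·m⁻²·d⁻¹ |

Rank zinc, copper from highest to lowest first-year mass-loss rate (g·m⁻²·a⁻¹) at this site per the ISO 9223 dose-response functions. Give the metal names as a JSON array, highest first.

["copper", "zinc"]

zinc: T>10 °C ⇒ hinge -0.071·(10.5−10) = -0.0355
  SO₂ term: 0.0129·12.4^0.44·exp(0.046·92-0.0355) = 2.595
  Cl⁻ term: 0.0175·29.5^0.57·exp(0.008·92+0.085·10.5) = 0.6139
  sum: 2.595 + 0.6139 → r_corr = 3.209 μm/a
  mass loss = 3.209 μm/a × 7.14 g/cm³ = 22.91 g·m⁻²·a⁻¹
copper: T>10 °C ⇒ hinge -0.080·(10.5−10) = -0.0400
  SO₂ term: 0.0053·12.4^0.26·exp(0.059·92-0.0400) = 2.231
  Sd branch = 0.01025·Sd^0.27·e^(0.036·RH+0.049·T) = 1.173 μm/a
  sum: 2.231 + 1.173 → r_corr = 3.405 μm/a
  mass loss = 3.405 μm/a × 8.96 g/cm³ = 30.5 g·m⁻²·a⁻¹
Ordering by g·m⁻²·a⁻¹: copper (30.5) > zinc (22.9)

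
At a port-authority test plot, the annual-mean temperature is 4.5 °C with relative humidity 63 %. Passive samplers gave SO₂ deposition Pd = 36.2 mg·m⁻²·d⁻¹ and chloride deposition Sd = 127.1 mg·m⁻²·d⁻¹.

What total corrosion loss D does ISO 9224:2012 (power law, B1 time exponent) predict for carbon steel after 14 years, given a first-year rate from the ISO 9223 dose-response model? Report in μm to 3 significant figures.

D(14) = 149 μm

carbon steel: f(T) = +0.150·(T−10) [T≤10 °C] = -0.8250
  SO₂ term: 1.77·36.2^0.52·exp(0.02·63-0.8250) = 17.68
  Cl⁻ term: 0.102·127.1^0.62·exp(0.033·63+0.04·4.5) = 19.69
  r_corr = 17.68 + 19.69 = 37.37 μm/a
ISO 9224: D(t) = r_corr · t^b with b = 0.523 (carbon steel, B1)
  D(14) = 37.37 × 14^0.523 = 37.37 × 3.976 = 148.6 μm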